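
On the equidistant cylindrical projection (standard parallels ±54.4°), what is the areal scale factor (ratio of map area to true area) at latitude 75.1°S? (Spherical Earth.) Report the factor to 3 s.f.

The equidistant cylindrical projection with φ₀ = 54.4° has h = 1 (meridians true) and k = cos φ₀ / cos φ along parallels.
Areal scale = h·k = 1 × cos φ₀ / cos φ; at 75.1°, h = 1.000, k = 2.264, so h·k = 2.264.

2.26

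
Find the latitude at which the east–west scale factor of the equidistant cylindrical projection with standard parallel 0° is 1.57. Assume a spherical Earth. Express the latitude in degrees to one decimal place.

Plate carrée: h = 1, k = sec φ along parallels.
sec φ = 1.57  ⇒  cos φ = 0.6369  ⇒  φ ≈ 50.4°.

50.4°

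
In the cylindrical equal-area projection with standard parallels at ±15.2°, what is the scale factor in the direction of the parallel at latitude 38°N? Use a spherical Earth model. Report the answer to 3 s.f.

1.22

Cylindrical equal-area (φ₀ = 15.2°): h = cos φ / cos 15.2° along meridians, k = cos 15.2° / cos φ along parallels; h·k = 1.
k = cos 15.2° / cos 38° = 0.9650/0.7880 = 1.225.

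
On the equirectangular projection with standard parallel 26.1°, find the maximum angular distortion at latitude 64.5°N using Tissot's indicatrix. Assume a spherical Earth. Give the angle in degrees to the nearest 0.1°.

41.2°

The equidistant cylindrical projection with φ₀ = 26.1° has h = 1 (meridians true) and k = cos φ₀ / cos φ along parallels.
At 64.5°: h = 1.000, k = 2.086; principal scales a = 2.086, b = 1.000.
sin(ω/2) = (a − b)/(a + b) = 1.086/3.086 = 0.3519, so ω = 2 arcsin(0.3519) ≈ 41.2°.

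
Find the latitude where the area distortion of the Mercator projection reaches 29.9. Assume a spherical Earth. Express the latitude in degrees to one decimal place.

Mercator areal scale is sec²φ.
sec²φ = 29.9  ⇒  cos²φ = 0.03344  ⇒  cos φ = 0.1829.
φ = arccos(0.1829) ≈ 79.5°.

79.5°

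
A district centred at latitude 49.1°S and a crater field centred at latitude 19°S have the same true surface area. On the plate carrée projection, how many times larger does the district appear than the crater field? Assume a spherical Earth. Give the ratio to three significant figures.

Plate carrée maps x = Rλ, y = Rφ. The meridian scale is h = 1 and the parallel scale is k = 1/cos φ = sec φ.
Areal scale at 49.1°: h·k = 1.000 × 1.527 = 1.527.
Areal scale at 19°: h·k = 1.000 × 1.058 = 1.058.
Ratio = 1.527/1.058 ≈ 1.44.

1.44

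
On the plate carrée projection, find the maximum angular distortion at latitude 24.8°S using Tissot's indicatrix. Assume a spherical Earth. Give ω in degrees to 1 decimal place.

Plate carrée maps x = Rλ, y = Rφ. The meridian scale is h = 1 and the parallel scale is k = 1/cos φ = sec φ.
At 24.8°: h = 1.000, k = 1.102; principal scales a = 1.102, b = 1.000.
sin(ω/2) = (a − b)/(a + b) = 0.1016/2.102 = 0.04834, so ω = 2 arcsin(0.04834) ≈ 5.5°.

5.5°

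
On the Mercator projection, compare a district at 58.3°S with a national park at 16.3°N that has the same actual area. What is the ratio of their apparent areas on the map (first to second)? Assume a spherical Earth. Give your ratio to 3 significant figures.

Mercator areal scale is sec²φ.
At 58.3°: sec²(58.3°) = 1/0.5255² = 3.622.
At 16.3°: sec²(16.3°) = 1/0.9598² = 1.086.
Ratio = 3.622/1.086 = cos²(16.3°)/cos²(58.3°) ≈ 3.34.

3.34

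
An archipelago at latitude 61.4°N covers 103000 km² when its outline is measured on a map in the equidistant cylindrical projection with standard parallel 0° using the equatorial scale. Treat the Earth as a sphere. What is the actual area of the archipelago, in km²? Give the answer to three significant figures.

For the equirectangular projection with φ₀ = 0 (plate carrée), h = 1 along meridians and k = sec φ along parallels.
Areal scale = h·k = 1 × sec φ; at 61.4°, h = 1.000, k = 2.089, so h·k = 2.089.
True area = apparent / (areal scale) = 103000 / 2.089 ≈ 49300 km².

49300 km²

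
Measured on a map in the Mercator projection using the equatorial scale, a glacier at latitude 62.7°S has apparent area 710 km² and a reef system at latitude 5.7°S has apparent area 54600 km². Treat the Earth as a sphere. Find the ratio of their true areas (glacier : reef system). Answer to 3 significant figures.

0.00276

Since Mercator area scale is 1/cos²φ, the true area equals the apparent area multiplied by cos²φ.
True area of glacier: 710 × cos²(62.7°) = 710 × 0.2104 = 149.4 km².
True area of reef system: 54600 × cos²(5.7°) = 54600 × 0.9901 = 54060 km².
Ratio = 149.4 / 54060 ≈ 0.00276.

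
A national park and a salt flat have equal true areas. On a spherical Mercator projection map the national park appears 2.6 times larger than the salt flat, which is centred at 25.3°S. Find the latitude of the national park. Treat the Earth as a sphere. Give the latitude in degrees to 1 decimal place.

55.9°

Mercator areal scale is sec²φ, so apparent-area ratio = sec²φ₁ / sec²φ₂ = cos²φ₂ / cos²φ₁.
cos²φ₂ / cos²φ₁ = 2.6  ⇒  cos φ₁ = cos 25.3° / √2.6 = 0.9041/1.612 = 0.5607.
φ₁ = arccos(0.5607) ≈ 55.9°.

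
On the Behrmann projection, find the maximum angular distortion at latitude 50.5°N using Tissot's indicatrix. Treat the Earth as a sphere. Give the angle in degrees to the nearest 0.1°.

34.8°

Behrmann is a cylindrical equal-area projection with standard parallels at ±30°. For cylindrical equal-area with standard parallel φ₀, h = cos φ / cos φ₀ and k = cos φ₀ / cos φ, so h·k = 1.
At 50.5°: h = 0.7345, k = 1.362; principal scales a = 1.362, b = 0.7345.
sin(ω/2) = (a − b)/(a + b) = 0.6270/2.096 = 0.2992, so ω = 2 arcsin(0.2992) ≈ 34.8°.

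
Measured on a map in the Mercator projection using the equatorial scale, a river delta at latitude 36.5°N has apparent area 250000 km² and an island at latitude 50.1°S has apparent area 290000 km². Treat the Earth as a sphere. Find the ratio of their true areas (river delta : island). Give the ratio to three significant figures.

Mercator's areal exaggeration is sec²φ; hence true area = (apparent area) · cos²φ.
True area of river delta: 250000 × cos²(36.5°) = 250000 × 0.6462 = 161500 km².
True area of island: 290000 × cos²(50.1°) = 290000 × 0.4115 = 119300 km².
Ratio = 161500 / 119300 ≈ 1.35.

1.35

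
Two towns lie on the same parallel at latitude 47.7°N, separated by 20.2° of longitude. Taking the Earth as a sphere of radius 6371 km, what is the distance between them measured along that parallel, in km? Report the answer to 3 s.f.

1510 km

Arc length along a parallel = R cos φ · Δλ (with Δλ in radians).
= 6371 × cos 47.7° × (20.2° × π/180) = 6371 × 0.6730 × 0.3526 ≈ 1510 km.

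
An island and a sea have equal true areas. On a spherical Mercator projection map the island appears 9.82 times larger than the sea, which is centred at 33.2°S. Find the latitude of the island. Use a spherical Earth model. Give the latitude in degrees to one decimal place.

For equal true areas on Mercator, apparent areas scale as sec²φ, so the ratio is cos²φ₂ / cos²φ₁.
cos²φ₂ / cos²φ₁ = 9.82  ⇒  cos φ₁ = cos 33.2° / √9.82 = 0.8368/3.134 = 0.2670.
φ₁ = arccos(0.2670) ≈ 74.5°.

74.5°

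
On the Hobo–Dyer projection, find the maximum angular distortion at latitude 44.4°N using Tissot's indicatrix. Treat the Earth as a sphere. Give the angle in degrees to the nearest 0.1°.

Hobo–Dyer is a cylindrical equal-area projection with standard parallels at ±37.5°. A cylindrical equal-area projection with standard parallel φ₀ has meridian scale h = cos φ / cos φ₀ and parallel scale k = cos φ₀ / cos φ (so areas are preserved, h·k = 1).
At 44.4°: h = 0.9006, k = 1.110; principal scales a = 1.110, b = 0.9006.
sin(ω/2) = (a − b)/(a + b) = 0.2098/2.011 = 0.1043, so ω = 2 arcsin(0.1043) ≈ 12.0°.

12.0°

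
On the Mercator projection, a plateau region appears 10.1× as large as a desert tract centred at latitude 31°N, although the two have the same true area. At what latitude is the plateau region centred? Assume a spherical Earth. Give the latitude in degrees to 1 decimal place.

74.4°

For equal true areas on Mercator, apparent areas scale as sec²φ, so the ratio is cos²φ₂ / cos²φ₁.
cos²φ₂ / cos²φ₁ = 10.1  ⇒  cos φ₁ = cos 31° / √10.1 = 0.8572/3.178 = 0.2697.
φ₁ = arccos(0.2697) ≈ 74.4°.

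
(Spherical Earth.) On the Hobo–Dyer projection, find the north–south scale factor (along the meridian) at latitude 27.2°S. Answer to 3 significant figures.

Hobo–Dyer is a cylindrical equal-area projection with standard parallels at ±37.5°. A cylindrical equal-area projection with standard parallel φ₀ has meridian scale h = cos φ / cos φ₀ and parallel scale k = cos φ₀ / cos φ (so areas are preserved, h·k = 1).
h = cos 27.2° / cos 37.5° = 0.8894/0.7934 = 1.121.

1.12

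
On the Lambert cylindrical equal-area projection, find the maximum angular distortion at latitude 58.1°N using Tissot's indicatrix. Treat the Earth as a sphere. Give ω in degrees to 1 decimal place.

68.6°

The Lambert cylindrical equal-area projection is the cylindrical equal-area projection with its standard parallel at the equator (φ₀ = 0). For cylindrical equal-area with standard parallel φ₀, h = cos φ / cos φ₀ and k = cos φ₀ / cos φ, so h·k = 1.
At 58.1°: h = 0.5284, k = 1.892; principal scales a = 1.892, b = 0.5284.
sin(ω/2) = (a − b)/(a + b) = 1.364/2.421 = 0.5634, so ω = 2 arcsin(0.5634) ≈ 68.6°.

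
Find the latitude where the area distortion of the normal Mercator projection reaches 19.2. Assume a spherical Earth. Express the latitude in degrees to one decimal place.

Mercator areal scale is sec²φ.
sec²φ = 19.2  ⇒  cos²φ = 0.05208  ⇒  cos φ = 0.2282.
φ = arccos(0.2282) ≈ 76.8°.

76.8°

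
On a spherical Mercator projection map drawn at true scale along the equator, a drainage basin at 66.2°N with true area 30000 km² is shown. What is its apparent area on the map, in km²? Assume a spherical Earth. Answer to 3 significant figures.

Mercator is conformal, so the point scale is isotropic: h = k = sec φ = 1/cos φ.
Areal scale = k² = sec²φ = 1/cos²(66.2°) = 1/0.4035² = 6.141.
Apparent area = 30000 × 6.141 ≈ 184000 km².

184000 km²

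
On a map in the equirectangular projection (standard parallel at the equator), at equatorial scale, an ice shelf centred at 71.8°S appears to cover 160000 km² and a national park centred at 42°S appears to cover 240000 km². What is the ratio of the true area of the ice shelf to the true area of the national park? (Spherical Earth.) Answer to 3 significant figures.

0.280

On the plate carrée, areal scale = h·k = 1 × sec φ, so true area = apparent × cos φ.
True area of ice shelf: 160000 × cos(71.8°) = 160000 × 0.3123 = 49970 km².
True area of national park: 240000 × cos(42°) = 240000 × 0.7431 = 178400 km².
Ratio = 49970 / 178400 ≈ 0.280.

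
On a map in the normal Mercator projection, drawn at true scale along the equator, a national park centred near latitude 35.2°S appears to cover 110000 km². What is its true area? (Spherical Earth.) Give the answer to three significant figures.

For Mercator, h = k = sec φ (a conformal cylindrical projection has a single point scale, 1/cos φ).
Areal scale = k² = sec²φ = 1/cos²(35.2°) = 1/0.8171² = 1.498.
True area = apparent / (areal scale) = 110000 / 1.498 ≈ 73400 km².

73400 km²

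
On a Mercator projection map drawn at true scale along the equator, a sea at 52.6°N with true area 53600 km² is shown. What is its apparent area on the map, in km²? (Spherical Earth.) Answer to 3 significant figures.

The Mercator projection is conformal; its linear scale factor is the same in every direction and equals sec φ = 1/cos φ.
Areal scale = k² = sec²φ = 1/cos²(52.6°) = 1/0.6074² = 2.711.
Apparent area = 53600 × 2.711 ≈ 145000 km².

145000 km²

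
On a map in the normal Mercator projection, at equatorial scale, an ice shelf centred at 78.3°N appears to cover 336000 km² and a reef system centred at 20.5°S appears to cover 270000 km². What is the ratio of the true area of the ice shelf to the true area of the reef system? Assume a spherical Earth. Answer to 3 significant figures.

0.0583

Since Mercator area scale is 1/cos²φ, the true area equals the apparent area multiplied by cos²φ.
True area of ice shelf: 336000 × cos²(78.3°) = 336000 × 0.04112 = 13820 km².
True area of reef system: 270000 × cos²(20.5°) = 270000 × 0.8774 = 236900 km².
Ratio = 13820 / 236900 ≈ 0.0583.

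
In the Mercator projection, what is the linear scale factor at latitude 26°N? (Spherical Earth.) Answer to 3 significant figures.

1.11

For Mercator, h = k = sec φ (a conformal cylindrical projection has a single point scale, 1/cos φ).
k = 1/cos 26° = 1/0.8988 = 1.113.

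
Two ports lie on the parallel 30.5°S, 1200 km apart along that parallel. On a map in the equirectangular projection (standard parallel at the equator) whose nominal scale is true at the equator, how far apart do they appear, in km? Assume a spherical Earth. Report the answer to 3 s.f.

1390 km

For the equirectangular projection with φ₀ = 0 (plate carrée), h = 1 along meridians and k = sec φ along parallels.
Along the parallel, k = sec 30.5° = 1/0.8616 = 1.161.
Map distance = 1200 × 1.161 ≈ 1390 km.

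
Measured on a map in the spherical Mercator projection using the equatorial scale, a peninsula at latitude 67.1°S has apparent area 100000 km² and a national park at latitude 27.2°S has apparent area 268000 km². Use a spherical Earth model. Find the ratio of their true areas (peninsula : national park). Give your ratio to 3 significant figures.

Mercator's areal exaggeration is sec²φ; hence true area = (apparent area) · cos²φ.
True area of peninsula: 100000 × cos²(67.1°) = 100000 × 0.1514 = 15140 km².
True area of national park: 268000 × cos²(27.2°) = 268000 × 0.7911 = 212000 km².
Ratio = 15140 / 212000 ≈ 0.0714.

0.0714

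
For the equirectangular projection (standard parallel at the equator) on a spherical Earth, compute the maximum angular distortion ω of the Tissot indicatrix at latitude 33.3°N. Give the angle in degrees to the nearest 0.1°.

In the plate carrée (x = Rλ, y = Rφ), meridians are true-scale (h = 1) and parallels are stretched by k = sec φ.
At 33.3°: h = 1.000, k = 1.196; principal scales a = 1.196, b = 1.000.
sin(ω/2) = (a − b)/(a + b) = 0.1964/2.196 = 0.08944, so ω = 2 arcsin(0.08944) ≈ 10.3°.

10.3°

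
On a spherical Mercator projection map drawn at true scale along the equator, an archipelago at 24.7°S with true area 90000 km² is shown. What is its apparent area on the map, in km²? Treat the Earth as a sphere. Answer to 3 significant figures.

109000 km²

The Mercator projection is conformal; its linear scale factor is the same in every direction and equals sec φ = 1/cos φ.
Areal scale = k² = sec²φ = 1/cos²(24.7°) = 1/0.9085² = 1.212.
Apparent area = 90000 × 1.212 ≈ 109000 km².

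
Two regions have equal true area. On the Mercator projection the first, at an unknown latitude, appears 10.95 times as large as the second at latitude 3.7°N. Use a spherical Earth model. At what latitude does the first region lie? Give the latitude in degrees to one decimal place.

72.4°

For equal true areas on Mercator, apparent areas scale as sec²φ, so the ratio is cos²φ₂ / cos²φ₁.
cos²φ₂ / cos²φ₁ = 10.95  ⇒  cos φ₁ = cos 3.7° / √10.95 = 0.9979/3.309 = 0.3016.
φ₁ = arccos(0.3016) ≈ 72.4°.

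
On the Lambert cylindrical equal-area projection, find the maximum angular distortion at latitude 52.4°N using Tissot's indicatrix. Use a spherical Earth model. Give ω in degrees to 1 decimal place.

54.4°

The Lambert cylindrical equal-area projection is the cylindrical equal-area projection with its standard parallel at the equator (φ₀ = 0). Cylindrical equal-area (φ₀ = 0°): h = cos φ / cos 0° along meridians, k = cos 0° / cos φ along parallels; h·k = 1.
At 52.4°: h = 0.6101, k = 1.639; principal scales a = 1.639, b = 0.6101.
sin(ω/2) = (a − b)/(a + b) = 1.029/2.249 = 0.4574, so ω = 2 arcsin(0.4574) ≈ 54.4°.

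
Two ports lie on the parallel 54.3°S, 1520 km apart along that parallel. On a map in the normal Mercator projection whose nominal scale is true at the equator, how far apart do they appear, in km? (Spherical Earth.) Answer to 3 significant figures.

The Mercator projection is conformal; its linear scale factor is the same in every direction and equals sec φ = 1/cos φ.
Along the parallel, k = sec 54.3° = 1/0.5835 = 1.714.
Map distance = 1520 × 1.714 ≈ 2600 km.

2600 km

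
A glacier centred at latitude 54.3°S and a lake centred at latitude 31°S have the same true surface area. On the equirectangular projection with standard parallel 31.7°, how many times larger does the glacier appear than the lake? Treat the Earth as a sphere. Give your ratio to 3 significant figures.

1.47

With standard parallel φ₀ = 31.7°, the equirectangular projection gives x = Rλ cos φ₀, y = Rφ, so h = 1 and k = cos 31.7° / cos φ.
Areal scale at 54.3°: h·k = 1.000 × 1.458 = 1.458.
Areal scale at 31°: h·k = 1.000 × 0.9926 = 0.9926.
Ratio = 1.458/0.9926 ≈ 1.47.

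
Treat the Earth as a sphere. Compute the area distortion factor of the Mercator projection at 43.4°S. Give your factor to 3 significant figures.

The Mercator projection is conformal; its linear scale factor is the same in every direction and equals sec φ = 1/cos φ.
Areal scale = k² = sec²φ = 1/cos²(43.4°) = 1/0.7266² = 1.894.

1.89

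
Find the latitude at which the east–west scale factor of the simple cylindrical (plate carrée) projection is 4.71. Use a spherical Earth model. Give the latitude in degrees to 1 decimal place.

Plate carrée: h = 1, k = sec φ along parallels.
sec φ = 4.71  ⇒  cos φ = 0.2123  ⇒  φ ≈ 77.7°.

77.7°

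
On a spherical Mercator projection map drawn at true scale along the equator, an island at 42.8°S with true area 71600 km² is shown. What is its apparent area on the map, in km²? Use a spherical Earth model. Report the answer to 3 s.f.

Mercator is conformal, so the point scale is isotropic: h = k = sec φ = 1/cos φ.
Areal scale = k² = sec²φ = 1/cos²(42.8°) = 1/0.7337² = 1.857.
Apparent area = 71600 × 1.857 ≈ 133000 km².

133000 km²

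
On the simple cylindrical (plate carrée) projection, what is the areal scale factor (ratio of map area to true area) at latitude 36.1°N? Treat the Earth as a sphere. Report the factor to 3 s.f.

1.24

In the plate carrée (x = Rλ, y = Rφ), meridians are true-scale (h = 1) and parallels are stretched by k = sec φ.
Areal scale = h·k = 1 × sec φ; at 36.1°, h = 1.000, k = 1.238, so h·k = 1.238.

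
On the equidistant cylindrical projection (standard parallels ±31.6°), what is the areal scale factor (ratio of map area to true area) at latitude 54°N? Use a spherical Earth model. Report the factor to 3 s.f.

The equidistant cylindrical projection with φ₀ = 31.6° has h = 1 (meridians true) and k = cos φ₀ / cos φ along parallels.
Areal scale = h·k = 1 × cos φ₀ / cos φ; at 54°, h = 1.000, k = 1.449, so h·k = 1.449.

1.45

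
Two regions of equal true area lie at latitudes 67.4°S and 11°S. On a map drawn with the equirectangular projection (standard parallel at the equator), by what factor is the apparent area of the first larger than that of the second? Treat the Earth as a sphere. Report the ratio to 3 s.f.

Plate carrée maps x = Rλ, y = Rφ. The meridian scale is h = 1 and the parallel scale is k = 1/cos φ = sec φ.
Areal scale at 67.4°: h·k = 1.000 × 2.602 = 2.602.
Areal scale at 11°: h·k = 1.000 × 1.019 = 1.019.
Ratio = 2.602/1.019 ≈ 2.55.

2.55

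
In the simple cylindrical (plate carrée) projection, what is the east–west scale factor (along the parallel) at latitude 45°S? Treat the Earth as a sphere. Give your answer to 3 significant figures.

In the plate carrée (x = Rλ, y = Rφ), meridians are true-scale (h = 1) and parallels are stretched by k = sec φ.
k = 1/cos 45° = 1/0.7071 = 1.414.

1.41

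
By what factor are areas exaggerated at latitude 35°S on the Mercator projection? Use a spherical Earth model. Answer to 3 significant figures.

1.49

Mercator is conformal, so the point scale is isotropic: h = k = sec φ = 1/cos φ.
Areal scale = k² = sec²φ = 1/cos²(35°) = 1/0.8192² = 1.490.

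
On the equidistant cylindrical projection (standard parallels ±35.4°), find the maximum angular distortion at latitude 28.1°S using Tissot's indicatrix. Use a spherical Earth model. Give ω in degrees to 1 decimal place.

4.5°

The equidistant cylindrical projection with φ₀ = 35.4° has h = 1 (meridians true) and k = cos φ₀ / cos φ along parallels.
At 28.1°: h = 1.000, k = 0.9240; principal scales a = 1.000, b = 0.9240.
sin(ω/2) = (a − b)/(a + b) = 0.07595/1.924 = 0.03947, so ω = 2 arcsin(0.03947) ≈ 4.5°.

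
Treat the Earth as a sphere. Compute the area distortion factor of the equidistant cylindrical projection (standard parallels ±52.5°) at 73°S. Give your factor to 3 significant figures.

The equidistant cylindrical projection with φ₀ = 52.5° has h = 1 (meridians true) and k = cos φ₀ / cos φ along parallels.
Areal scale = h·k = 1 × cos φ₀ / cos φ; at 73°, h = 1.000, k = 2.082, so h·k = 2.082.

2.08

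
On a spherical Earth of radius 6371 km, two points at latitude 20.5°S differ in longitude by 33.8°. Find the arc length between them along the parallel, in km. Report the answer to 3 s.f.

Arc length along a parallel = R cos φ · Δλ (with Δλ in radians).
= 6371 × cos 20.5° × (33.8° × π/180) = 6371 × 0.9367 × 0.5899 ≈ 3520 km.

3520 km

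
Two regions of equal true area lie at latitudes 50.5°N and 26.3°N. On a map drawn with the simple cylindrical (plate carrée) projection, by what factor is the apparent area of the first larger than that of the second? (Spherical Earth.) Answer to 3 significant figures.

1.41

In the plate carrée (x = Rλ, y = Rφ), meridians are true-scale (h = 1) and parallels are stretched by k = sec φ.
Areal scale at 50.5°: h·k = 1.000 × 1.572 = 1.572.
Areal scale at 26.3°: h·k = 1.000 × 1.115 = 1.115.
Ratio = 1.572/1.115 ≈ 1.41.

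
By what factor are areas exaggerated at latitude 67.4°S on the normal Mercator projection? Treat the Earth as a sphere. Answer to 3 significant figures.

6.77

The Mercator projection is conformal; its linear scale factor is the same in every direction and equals sec φ = 1/cos φ.
Areal scale = k² = sec²φ = 1/cos²(67.4°) = 1/0.3843² = 6.771.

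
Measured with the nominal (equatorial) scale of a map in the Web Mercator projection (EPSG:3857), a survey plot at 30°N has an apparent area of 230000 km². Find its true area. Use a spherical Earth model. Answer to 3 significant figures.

172000 km²

The Mercator projection is conformal; its linear scale factor is the same in every direction and equals sec φ = 1/cos φ.
Areal scale = k² = sec²φ = 1/cos²(30°) = 1/0.8660² = 1.333.
True area = apparent / (areal scale) = 230000 / 1.333 ≈ 172000 km².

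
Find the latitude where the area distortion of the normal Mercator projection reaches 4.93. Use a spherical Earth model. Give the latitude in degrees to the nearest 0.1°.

63.2°

Mercator areal scale is sec²φ.
sec²φ = 4.93  ⇒  cos²φ = 0.2028  ⇒  cos φ = 0.4504.
φ = arccos(0.4504) ≈ 63.2°.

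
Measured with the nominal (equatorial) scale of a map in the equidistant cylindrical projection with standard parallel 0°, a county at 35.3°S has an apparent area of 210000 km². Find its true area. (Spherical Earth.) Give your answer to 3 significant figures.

171000 km²

In the plate carrée (x = Rλ, y = Rφ), meridians are true-scale (h = 1) and parallels are stretched by k = sec φ.
Areal scale = h·k = 1 × sec φ; at 35.3°, h = 1.000, k = 1.225, so h·k = 1.225.
True area = apparent / (areal scale) = 210000 / 1.225 ≈ 171000 km².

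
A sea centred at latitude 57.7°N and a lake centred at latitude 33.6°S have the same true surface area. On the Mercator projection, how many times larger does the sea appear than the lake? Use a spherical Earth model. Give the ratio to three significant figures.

Mercator areal scale is sec²φ.
At 57.7°: sec²(57.7°) = 1/0.5344² = 3.502.
At 33.6°: sec²(33.6°) = 1/0.8329² = 1.441.
Ratio = 3.502/1.441 = cos²(33.6°)/cos²(57.7°) ≈ 2.43.

2.43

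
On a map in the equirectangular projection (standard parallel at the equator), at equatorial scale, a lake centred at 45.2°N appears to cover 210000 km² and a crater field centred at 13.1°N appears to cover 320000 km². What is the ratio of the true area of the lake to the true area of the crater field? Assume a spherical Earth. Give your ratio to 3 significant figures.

Plate carrée has h = 1 and k = sec φ, giving areal scale sec φ; true area = (apparent area) · cos φ.
True area of lake: 210000 × cos(45.2°) = 210000 × 0.7046 = 148000 km².
True area of crater field: 320000 × cos(13.1°) = 320000 × 0.9740 = 311700 km².
Ratio = 148000 / 311700 ≈ 0.475.

0.475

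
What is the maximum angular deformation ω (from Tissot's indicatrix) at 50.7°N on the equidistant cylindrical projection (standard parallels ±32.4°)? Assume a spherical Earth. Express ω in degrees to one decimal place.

16.4°

In the equirectangular projection with standard parallel φ₀ = 32.4° (x = Rλ cos φ₀, y = Rφ), meridians are true-scale (h = 1) and the parallel scale is k = cos φ₀ / cos φ.
At 50.7°: h = 1.000, k = 1.333; principal scales a = 1.333, b = 1.000.
sin(ω/2) = (a − b)/(a + b) = 0.3330/2.333 = 0.1428, so ω = 2 arcsin(0.1428) ≈ 16.4°.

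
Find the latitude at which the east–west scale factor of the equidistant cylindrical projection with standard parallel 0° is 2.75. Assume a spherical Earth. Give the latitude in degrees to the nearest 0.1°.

Plate carrée: h = 1, k = sec φ along parallels.
sec φ = 2.75  ⇒  cos φ = 0.3636  ⇒  φ ≈ 68.7°.

68.7°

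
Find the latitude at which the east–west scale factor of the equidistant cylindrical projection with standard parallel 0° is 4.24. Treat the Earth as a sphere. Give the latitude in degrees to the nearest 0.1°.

Plate carrée: h = 1, k = sec φ along parallels.
sec φ = 4.24  ⇒  cos φ = 0.2358  ⇒  φ ≈ 76.4°.

76.4°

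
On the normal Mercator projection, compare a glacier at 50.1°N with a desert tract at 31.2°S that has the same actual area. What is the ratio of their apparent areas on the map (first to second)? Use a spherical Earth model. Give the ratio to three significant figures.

Mercator areal scale is sec²φ.
At 50.1°: sec²(50.1°) = 1/0.6414² = 2.430.
At 31.2°: sec²(31.2°) = 1/0.8554² = 1.367.
Ratio = 2.430/1.367 = cos²(31.2°)/cos²(50.1°) ≈ 1.78.

1.78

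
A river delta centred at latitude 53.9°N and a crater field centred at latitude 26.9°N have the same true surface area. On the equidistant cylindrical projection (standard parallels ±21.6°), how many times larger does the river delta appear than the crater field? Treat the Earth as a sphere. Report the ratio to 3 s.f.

The equidistant cylindrical projection with φ₀ = 21.6° has h = 1 (meridians true) and k = cos φ₀ / cos φ along parallels.
Areal scale at 53.9°: h·k = 1.000 × 1.578 = 1.578.
Areal scale at 26.9°: h·k = 1.000 × 1.043 = 1.043.
Ratio = 1.578/1.043 ≈ 1.51.

1.51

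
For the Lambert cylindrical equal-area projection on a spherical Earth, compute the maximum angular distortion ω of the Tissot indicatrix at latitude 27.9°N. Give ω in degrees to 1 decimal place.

The Lambert cylindrical equal-area projection is the cylindrical equal-area projection with its standard parallel at the equator (φ₀ = 0). For cylindrical equal-area with standard parallel φ₀, h = cos φ / cos φ₀ and k = cos φ₀ / cos φ, so h·k = 1.
At 27.9°: h = 0.8838, k = 1.132; principal scales a = 1.132, b = 0.8838.
sin(ω/2) = (a − b)/(a + b) = 0.2478/2.015 = 0.1229, so ω = 2 arcsin(0.1229) ≈ 14.1°.

14.1°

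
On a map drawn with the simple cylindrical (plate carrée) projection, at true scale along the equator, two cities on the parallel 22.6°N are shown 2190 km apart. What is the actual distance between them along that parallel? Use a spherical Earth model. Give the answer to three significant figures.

Plate carrée maps x = Rλ, y = Rφ. The meridian scale is h = 1 and the parallel scale is k = 1/cos φ = sec φ.
Along the parallel at 22.6°, map distances are exaggerated by k = sec 22.6° = 1.083.
True distance = 2190 / 1.083 = 2190 × cos 22.6° ≈ 2020 km.

2020 km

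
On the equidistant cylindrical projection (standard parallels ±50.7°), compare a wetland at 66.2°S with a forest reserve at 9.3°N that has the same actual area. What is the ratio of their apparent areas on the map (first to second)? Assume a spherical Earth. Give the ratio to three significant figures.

With standard parallel φ₀ = 50.7°, the equirectangular projection gives x = Rλ cos φ₀, y = Rφ, so h = 1 and k = cos 50.7° / cos φ.
Areal scale at 66.2°: h·k = 1.000 × 1.570 = 1.570.
Areal scale at 9.3°: h·k = 1.000 × 0.6418 = 0.6418.
Ratio = 1.570/0.6418 ≈ 2.45.

2.45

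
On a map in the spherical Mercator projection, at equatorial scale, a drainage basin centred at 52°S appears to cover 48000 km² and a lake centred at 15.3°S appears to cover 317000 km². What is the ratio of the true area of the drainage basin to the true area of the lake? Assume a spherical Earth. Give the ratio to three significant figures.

Since Mercator area scale is 1/cos²φ, the true area equals the apparent area multiplied by cos²φ.
True area of drainage basin: 48000 × cos²(52°) = 48000 × 0.3790 = 18190 km².
True area of lake: 317000 × cos²(15.3°) = 317000 × 0.9304 = 294900 km².
Ratio = 18190 / 294900 ≈ 0.0617.

0.0617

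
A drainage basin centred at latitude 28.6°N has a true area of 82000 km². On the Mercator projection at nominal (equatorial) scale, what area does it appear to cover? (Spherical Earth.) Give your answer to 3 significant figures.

The Mercator projection is conformal; its linear scale factor is the same in every direction and equals sec φ = 1/cos φ.
Areal scale = k² = sec²φ = 1/cos²(28.6°) = 1/0.8780² = 1.297.
Apparent area = 82000 × 1.297 ≈ 106000 km².

106000 km²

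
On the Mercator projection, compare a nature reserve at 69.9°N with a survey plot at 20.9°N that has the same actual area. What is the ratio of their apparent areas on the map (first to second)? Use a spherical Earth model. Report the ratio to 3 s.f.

On Mercator, area is exaggerated by sec²φ = 1/cos²φ.
At 69.9°: sec²(69.9°) = 1/0.3437² = 8.467.
At 20.9°: sec²(20.9°) = 1/0.9342² = 1.146.
Ratio = 8.467/1.146 = cos²(20.9°)/cos²(69.9°) ≈ 7.39.

7.39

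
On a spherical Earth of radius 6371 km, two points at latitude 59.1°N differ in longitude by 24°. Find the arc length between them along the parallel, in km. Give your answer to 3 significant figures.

1370 km

Arc length along a parallel = R cos φ · Δλ (with Δλ in radians).
= 6371 × cos 59.1° × (24° × π/180) = 6371 × 0.5135 × 0.4189 ≈ 1370 km.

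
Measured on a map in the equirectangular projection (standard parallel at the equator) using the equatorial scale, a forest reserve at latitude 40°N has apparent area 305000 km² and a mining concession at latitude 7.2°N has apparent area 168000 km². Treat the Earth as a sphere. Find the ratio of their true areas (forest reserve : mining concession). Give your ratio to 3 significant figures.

1.40

Plate carrée has h = 1 and k = sec φ, giving areal scale sec φ; true area = (apparent area) · cos φ.
True area of forest reserve: 305000 × cos(40°) = 305000 × 0.7660 = 233600 km².
True area of mining concession: 168000 × cos(7.2°) = 168000 × 0.9921 = 166700 km².
Ratio = 233600 / 166700 ≈ 1.40.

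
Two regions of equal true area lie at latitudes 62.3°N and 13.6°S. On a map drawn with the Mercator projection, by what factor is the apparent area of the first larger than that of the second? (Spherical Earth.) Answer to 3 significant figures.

On Mercator, area is exaggerated by sec²φ = 1/cos²φ.
At 62.3°: sec²(62.3°) = 1/0.4648² = 4.628.
At 13.6°: sec²(13.6°) = 1/0.9720² = 1.059.
Ratio = 4.628/1.059 = cos²(13.6°)/cos²(62.3°) ≈ 4.37.

4.37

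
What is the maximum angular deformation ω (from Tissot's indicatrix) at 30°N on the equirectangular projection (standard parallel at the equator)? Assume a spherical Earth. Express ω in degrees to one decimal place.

In the plate carrée (x = Rλ, y = Rφ), meridians are true-scale (h = 1) and parallels are stretched by k = sec φ.
At 30°: h = 1.000, k = 1.155; principal scales a = 1.155, b = 1.000.
sin(ω/2) = (a − b)/(a + b) = 0.1547/2.155 = 0.07180, so ω = 2 arcsin(0.07180) ≈ 8.2°.

8.2°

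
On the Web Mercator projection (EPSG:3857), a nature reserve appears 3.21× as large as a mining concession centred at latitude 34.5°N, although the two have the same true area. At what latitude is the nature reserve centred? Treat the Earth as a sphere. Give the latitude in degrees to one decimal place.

62.6°

On Mercator, (apparent₁)/(apparent₂) = sec²φ₁ / sec²φ₂ when true areas are equal.
cos²φ₂ / cos²φ₁ = 3.21  ⇒  cos φ₁ = cos 34.5° / √3.21 = 0.8241/1.792 = 0.4600.
φ₁ = arccos(0.4600) ≈ 62.6°.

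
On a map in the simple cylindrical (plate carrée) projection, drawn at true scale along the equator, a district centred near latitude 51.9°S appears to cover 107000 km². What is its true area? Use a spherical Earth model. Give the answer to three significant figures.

In the plate carrée (x = Rλ, y = Rφ), meridians are true-scale (h = 1) and parallels are stretched by k = sec φ.
Areal scale = h·k = 1 × sec φ; at 51.9°, h = 1.000, k = 1.621, so h·k = 1.621.
True area = apparent / (areal scale) = 107000 / 1.621 ≈ 66000 km².

66000 km²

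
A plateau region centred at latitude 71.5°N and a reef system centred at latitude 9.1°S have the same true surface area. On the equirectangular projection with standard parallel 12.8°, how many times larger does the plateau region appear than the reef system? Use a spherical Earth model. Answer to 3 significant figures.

3.11

In the equirectangular projection with standard parallel φ₀ = 12.8° (x = Rλ cos φ₀, y = Rφ), meridians are true-scale (h = 1) and the parallel scale is k = cos φ₀ / cos φ.
Areal scale at 71.5°: h·k = 1.000 × 3.073 = 3.073.
Areal scale at 9.1°: h·k = 1.000 × 0.9876 = 0.9876.
Ratio = 3.073/0.9876 ≈ 3.11.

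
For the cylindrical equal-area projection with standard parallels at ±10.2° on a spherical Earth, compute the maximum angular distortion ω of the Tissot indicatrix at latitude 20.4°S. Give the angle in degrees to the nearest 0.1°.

5.6°

A cylindrical equal-area projection with standard parallel φ₀ has meridian scale h = cos φ / cos φ₀ and parallel scale k = cos φ₀ / cos φ (so areas are preserved, h·k = 1).
At 20.4°: h = 0.9523, k = 1.050; principal scales a = 1.050, b = 0.9523.
sin(ω/2) = (a − b)/(a + b) = 0.09772/2.002 = 0.04880, so ω = 2 arcsin(0.04880) ≈ 5.6°.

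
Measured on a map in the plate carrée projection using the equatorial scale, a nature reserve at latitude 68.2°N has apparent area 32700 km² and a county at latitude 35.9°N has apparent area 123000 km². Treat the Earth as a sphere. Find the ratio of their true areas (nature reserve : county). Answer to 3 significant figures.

On the plate carrée, areal scale = h·k = 1 × sec φ, so true area = apparent × cos φ.
True area of nature reserve: 32700 × cos(68.2°) = 32700 × 0.3714 = 12140 km².
True area of county: 123000 × cos(35.9°) = 123000 × 0.8100 = 99640 km².
Ratio = 12140 / 99640 ≈ 0.122.

0.122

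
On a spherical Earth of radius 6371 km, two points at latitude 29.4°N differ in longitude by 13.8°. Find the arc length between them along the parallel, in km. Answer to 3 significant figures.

Arc length along a parallel = R cos φ · Δλ (with Δλ in radians).
= 6371 × cos 29.4° × (13.8° × π/180) = 6371 × 0.8712 × 0.2409 ≈ 1340 km.

1340 km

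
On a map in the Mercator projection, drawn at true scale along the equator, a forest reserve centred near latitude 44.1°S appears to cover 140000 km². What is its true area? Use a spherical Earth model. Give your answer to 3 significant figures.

Mercator is conformal, so the point scale is isotropic: h = k = sec φ = 1/cos φ.
Areal scale = k² = sec²φ = 1/cos²(44.1°) = 1/0.7181² = 1.939.
True area = apparent / (areal scale) = 140000 / 1.939 ≈ 72200 km².

72200 km²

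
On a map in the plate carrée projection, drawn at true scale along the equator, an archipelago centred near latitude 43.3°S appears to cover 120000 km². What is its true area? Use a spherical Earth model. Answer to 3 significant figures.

87300 km²

Plate carrée maps x = Rλ, y = Rφ. The meridian scale is h = 1 and the parallel scale is k = 1/cos φ = sec φ.
Areal scale = h·k = 1 × sec φ; at 43.3°, h = 1.000, k = 1.374, so h·k = 1.374.
True area = apparent / (areal scale) = 120000 / 1.374 ≈ 87300 km².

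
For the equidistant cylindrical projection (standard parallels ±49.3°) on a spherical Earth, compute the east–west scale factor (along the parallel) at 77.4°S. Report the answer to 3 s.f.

With standard parallel φ₀ = 49.3°, the equirectangular projection gives x = Rλ cos φ₀, y = Rφ, so h = 1 and k = cos 49.3° / cos φ.
k = cos 49.3° / cos 77.4° = 0.6521/0.2181 = 2.989.

2.99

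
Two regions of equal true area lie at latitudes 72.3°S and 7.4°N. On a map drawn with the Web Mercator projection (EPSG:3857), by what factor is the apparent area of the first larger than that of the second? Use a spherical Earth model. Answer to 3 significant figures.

Mercator areal scale is sec²φ.
At 72.3°: sec²(72.3°) = 1/0.3040² = 10.82.
At 7.4°: sec²(7.4°) = 1/0.9917² = 1.017.
Ratio = 10.82/1.017 = cos²(7.4°)/cos²(72.3°) ≈ 10.6.

10.6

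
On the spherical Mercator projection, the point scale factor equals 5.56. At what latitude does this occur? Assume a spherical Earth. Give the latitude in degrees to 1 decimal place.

Mercator scale is k = sec φ = 1/cos φ.
1/cos φ = 5.56  ⇒  cos φ = 0.1799  ⇒  φ = arccos(0.1799) ≈ 79.6°.

79.6°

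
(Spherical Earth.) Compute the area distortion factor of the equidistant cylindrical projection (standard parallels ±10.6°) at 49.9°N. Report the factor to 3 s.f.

With standard parallel φ₀ = 10.6°, the equirectangular projection gives x = Rλ cos φ₀, y = Rφ, so h = 1 and k = cos 10.6° / cos φ.
Areal scale = h·k = 1 × cos φ₀ / cos φ; at 49.9°, h = 1.000, k = 1.526, so h·k = 1.526.

1.53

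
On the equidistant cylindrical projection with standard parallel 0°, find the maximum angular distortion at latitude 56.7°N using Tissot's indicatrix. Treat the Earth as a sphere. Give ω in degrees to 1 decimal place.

33.9°

Plate carrée maps x = Rλ, y = Rφ. The meridian scale is h = 1 and the parallel scale is k = 1/cos φ = sec φ.
At 56.7°: h = 1.000, k = 1.821; principal scales a = 1.821, b = 1.000.
sin(ω/2) = (a − b)/(a + b) = 0.8214/2.821 = 0.2911, so ω = 2 arcsin(0.2911) ≈ 33.9°.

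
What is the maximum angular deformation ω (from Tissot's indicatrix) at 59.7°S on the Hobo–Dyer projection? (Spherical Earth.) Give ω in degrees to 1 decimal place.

50.2°

The Hobo–Dyer projection is cylindrical equal-area with φ₀ = 37.5°. Cylindrical equal-area (φ₀ = 37.5°): h = cos φ / cos 37.5° along meridians, k = cos 37.5° / cos φ along parallels; h·k = 1.
At 59.7°: h = 0.6359, k = 1.572; principal scales a = 1.572, b = 0.6359.
sin(ω/2) = (a − b)/(a + b) = 0.9365/2.208 = 0.4241, so ω = 2 arcsin(0.4241) ≈ 50.2°.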